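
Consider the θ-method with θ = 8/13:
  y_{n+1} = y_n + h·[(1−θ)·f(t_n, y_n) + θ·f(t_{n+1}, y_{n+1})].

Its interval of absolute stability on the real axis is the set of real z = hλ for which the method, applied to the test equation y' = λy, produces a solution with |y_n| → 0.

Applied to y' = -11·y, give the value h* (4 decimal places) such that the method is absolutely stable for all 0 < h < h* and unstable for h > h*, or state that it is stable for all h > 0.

With y'=λy (z=hλ):
  y_{n+1} = y_n + z·[5/13·y_n + 8/13·y_{n+1}] ⇒ (1 − 8/13z)y_{n+1} = (1 + 5/13z)y_n
  R(z) = (1 + 5/13z)/(1 − 8/13z).

Need |R(x)|<1, x<0.
x=-1.44: |R|=0.2365
x=-2: |R|=0.1034
x=-10: |R|=0.3978
x=-100: |R|=0.5990
θ=8/13≥1/2 ⇒ |1+5/13x|<|1−8/13x| ∀x<0 ⇒ interval (−∞,0).

(−∞, 0) — no finite endpoint. Any h>0 works for λ=-11.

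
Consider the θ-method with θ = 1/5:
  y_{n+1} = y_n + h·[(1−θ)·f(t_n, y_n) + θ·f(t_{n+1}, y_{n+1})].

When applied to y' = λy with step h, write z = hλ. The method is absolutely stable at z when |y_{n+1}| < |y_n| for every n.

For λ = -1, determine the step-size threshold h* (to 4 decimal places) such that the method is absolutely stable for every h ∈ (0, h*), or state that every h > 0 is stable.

(-3.3333,0); λ=-1 ⇒ h* = (10/3)/1 = 3.3333.

Set f=λy, z=hλ:
  y_{n+1} = y_n + z·[4/5·y_n + 1/5·y_{n+1}] ⇒ (1 − 1/5z)y_{n+1} = (1 + 4/5z)y_n
  ⇒ R(z) = (1 + 4/5z)/(1 − 1/5z).

Need |R(x)|<1, x<0.
x=-1.47: |R|=0.1360
R=−1: 1+4/5x = −1+1/5x ⇒ -3/5x=2 ⇒ x=2/(-3/5)=-3.3333
Confirm numerically:
  x=-3.273: |R|=0.97812 <1
  x=-2.424: |R|=0.63254 <1
  x=-2.387: |R|=0.61568 <1
  x=-3.400: |R|=1.02381 >1
  x=-3.398: |R|=1.02310 >1
  x=-3.390: |R|=1.02026 >1
Interval (-3.3333, 0).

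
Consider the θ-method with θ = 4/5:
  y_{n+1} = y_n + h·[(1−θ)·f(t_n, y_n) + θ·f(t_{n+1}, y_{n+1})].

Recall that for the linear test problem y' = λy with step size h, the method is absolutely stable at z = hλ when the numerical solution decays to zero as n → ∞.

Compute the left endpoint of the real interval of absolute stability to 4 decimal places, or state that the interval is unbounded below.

unbounded; (−∞, 0).

Test eqn y'=λy, z=hλ:
  y_{n+1} = y_n + z·[1/5·y_n + 4/5·y_{n+1}] ⇒ (1 − 4/5z)y_{n+1} = (1 + 1/5z)y_n
  so R(z) = (1 + 1/5z)/(1 − 4/5z).

Need |R(x)|<1, x<0.
x=-1.08: |R|=0.4206
x=-2: |R|=0.2308
x=-10: |R|=0.1111
x=-100: |R|=0.2346
θ=4/5≥1/2 ⇒ |1+1/5x|<|1−4/5x| ∀x<0 ⇒ stable on all of ℝ⁻.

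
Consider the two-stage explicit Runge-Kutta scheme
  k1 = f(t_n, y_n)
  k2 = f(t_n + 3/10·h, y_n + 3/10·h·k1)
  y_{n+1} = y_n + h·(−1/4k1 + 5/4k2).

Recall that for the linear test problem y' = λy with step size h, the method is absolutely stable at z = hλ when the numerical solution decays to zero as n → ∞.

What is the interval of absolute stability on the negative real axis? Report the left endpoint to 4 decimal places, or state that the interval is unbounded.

z∈(-2.6667,0).

On y'=λy, z=hλ:
  k1=λy_n ⇒ h·k1=z·y_n;  k2=λ(1+3/10z)y_n ⇒ h·k2=z(1+3/10z)y_n
  y_{n+1}/y_n = 1 − 1/4z + 5/4z(1+3/10z) = 1 + z + 3/8z²
  so R(z) = 1 + z + 3/8z².

Find x<0 with |R(x)|<1.
x=-1.73: |R|=0.3923
R=1: x+3/8x²=0 ⇒ x=−8/3=-2.6667; min R=1−1/(4·3/8)=0.3333>−1
Confirm numerically:
  x=-2.568: |R|=0.90498 <1
  x=-1.647: |R|=0.37023 <1
  x=-1.112: |R|=0.35170 <1
  x=-3.151: |R|=1.57230 >1
  x=-2.699: |R|=1.03273 >1
Interval (-2.6667, 0).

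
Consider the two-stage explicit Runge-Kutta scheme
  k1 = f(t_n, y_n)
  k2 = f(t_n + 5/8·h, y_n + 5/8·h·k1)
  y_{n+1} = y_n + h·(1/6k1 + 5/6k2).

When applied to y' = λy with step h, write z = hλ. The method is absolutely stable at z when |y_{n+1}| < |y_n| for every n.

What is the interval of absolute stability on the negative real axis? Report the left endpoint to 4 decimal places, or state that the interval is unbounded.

(-1.9200, 0).

Set f=λy, z=hλ:
  k1=λy_n ⇒ h·k1=z·y_n;  k2=λ(1+5/8z)y_n ⇒ h·k2=z(1+5/8z)y_n
  y_{n+1}/y_n = 1 + 1/6z + 5/6z(1+5/8z) = 1 + z + 25/48z²
  so R(z) = 1 + z + 25/48z².

Solve |R(x)|<1 on ℝ⁻.
x=-0.5: |R|=0.6302
R=1: x+25/48x²=0 ⇒ x=−48/25=-1.9200; min R=1−1/(4·25/48)=0.5200>−1
Confirm numerically:
  x=-1.726: |R|=0.82560 <1
  x=-1.426: |R|=0.63310 <1
  x=-1.384: |R|=0.61363 <1
  x=-0.893: |R|=0.52234 <1
  x=-2.446: |R|=1.67010 >1
  x=-2.409: |R|=1.61354 >1
  x=-2.026: |R|=1.11185 >1
Interval (-1.9200, 0).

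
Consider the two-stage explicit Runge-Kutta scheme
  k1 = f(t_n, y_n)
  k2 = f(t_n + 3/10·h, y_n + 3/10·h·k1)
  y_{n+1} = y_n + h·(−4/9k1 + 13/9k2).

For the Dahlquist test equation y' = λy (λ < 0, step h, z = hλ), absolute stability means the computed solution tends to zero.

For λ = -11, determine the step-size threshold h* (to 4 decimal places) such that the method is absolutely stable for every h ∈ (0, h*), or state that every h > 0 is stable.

With y'=λy (z=hλ):
  k1=λy_n ⇒ h·k1=z·y_n;  k2=λ(1+3/10z)y_n ⇒ h·k2=z(1+3/10z)y_n
  y_{n+1}/y_n = 1 − 4/9z + 13/9z(1+3/10z) = 1 + z + 13/30z²
  R(z) = 1 + z + 13/30z².

Solve |R(x)|<1 on ℝ⁻.
x=-1.25: |R|=0.4271
R=1: x+13/30x²=0 ⇒ x=−30/13=-2.3077; min R=1−1/(4·13/30)=0.4231>−1
Confirm numerically:
  x=-2.083: |R|=0.79719 <1
  x=-1.307: |R|=0.43324 <1
  x=-1.247: |R|=0.42684 <1
  x=-2.544: |R|=1.26051 >1
  x=-2.385: |R|=1.07990 >1
  x=-2.358: |R|=1.05140 >1
So |R|<1 on (-2.3077, 0).

(-2.3077,0); λ=-11 ⇒ h* = (30/13)/11 = 0.2098.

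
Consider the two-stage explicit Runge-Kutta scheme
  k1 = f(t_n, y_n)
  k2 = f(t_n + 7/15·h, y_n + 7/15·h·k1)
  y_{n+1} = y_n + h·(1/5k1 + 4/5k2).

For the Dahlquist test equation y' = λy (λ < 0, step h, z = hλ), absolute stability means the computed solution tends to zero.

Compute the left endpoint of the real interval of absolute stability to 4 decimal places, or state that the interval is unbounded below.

With y'=λy (z=hλ):
  k1=λy_n ⇒ h·k1=z·y_n;  k2=λ(1+7/15z)y_n ⇒ h·k2=z(1+7/15z)y_n
  y_{n+1}/y_n = 1 + 1/5z + 4/5z(1+7/15z) = 1 + z + 28/75z²
  Hence R(z) = 1 + z + 28/75z².

Boundary: |R(x)|=1, x<0.
x=-0.85: |R|=0.4197
R=1: x+28/75x²=0 ⇒ x=−75/28=-2.6786; min R=1−1/(4·28/75)=0.3304>−1
Confirm numerically:
  x=-2.421: |R|=0.76720 <1
  x=-2.198: |R|=0.60565 <1
  x=-2.077: |R|=0.53353 <1
  x=-1.080: |R|=0.35546 <1
  x=-3.064: |R|=1.44089 >1
  x=-2.956: |R|=1.30616 >1
  x=-2.933: |R|=1.27860 >1
Interval (-2.6786, 0).

left endpoint -2.6786.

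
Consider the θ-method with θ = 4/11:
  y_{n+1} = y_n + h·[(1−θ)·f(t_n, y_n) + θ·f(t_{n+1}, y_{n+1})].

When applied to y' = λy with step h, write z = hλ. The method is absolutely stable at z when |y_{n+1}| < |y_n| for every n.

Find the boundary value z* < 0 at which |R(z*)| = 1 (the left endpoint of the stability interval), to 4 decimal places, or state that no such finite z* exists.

z* = -7.3333.

Test eqn y'=λy, z=hλ:
  y_{n+1} = y_n + z·[7/11·y_n + 4/11·y_{n+1}] ⇒ (1 − 4/11z)y_{n+1} = (1 + 7/11z)y_n
  ⇒ R(z) = (1 + 7/11z)/(1 − 4/11z).

Find x<0 with |R(x)|<1.
x=-0.88: |R|=0.3333
R=−1: 1+7/11x = −1+4/11x ⇒ -3/11x=2 ⇒ x=2/(-3/11)=-7.3333
Confirm numerically:
  x=-7.245: |R|=0.99337 <1
  x=-4.913: |R|=0.76311 <1
  x=-4.545: |R|=0.71333 <1
  x=-7.820: |R|=1.03453 >1
  x=-7.532: |R|=1.01449 >1
So |R|<1 on (-7.3333, 0).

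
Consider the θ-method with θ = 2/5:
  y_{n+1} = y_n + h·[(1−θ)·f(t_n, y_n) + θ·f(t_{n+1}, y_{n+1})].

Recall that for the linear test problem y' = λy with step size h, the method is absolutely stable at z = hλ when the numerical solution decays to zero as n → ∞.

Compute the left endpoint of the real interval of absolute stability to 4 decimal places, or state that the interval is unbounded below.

left endpoint -10.0000.

Set f=λy, z=hλ:
  y_{n+1} = y_n + z·[3/5·y_n + 2/5·y_{n+1}] ⇒ (1 − 2/5z)y_{n+1} = (1 + 3/5z)y_n
  so R(z) = (1 + 3/5z)/(1 − 2/5z).

Boundary: |R(x)|=1, x<0.
x=-0.66: |R|=0.4778
R=−1: 1+3/5x = −1+2/5x ⇒ -1/5x=2 ⇒ x=2/(-1/5)=-10.0000
Confirm numerically:
  x=-8.494: |R|=0.93151 <1
  x=-6.808: |R|=0.82853 <1
  x=-6.382: |R|=0.79633 <1
  x=-6.349: |R|=0.79371 <1
  x=-10.444: |R|=1.01715 >1
  x=-10.414: |R|=1.01603 >1
  x=-10.090: |R|=1.00357 >1
Stable set (-10.0000, 0).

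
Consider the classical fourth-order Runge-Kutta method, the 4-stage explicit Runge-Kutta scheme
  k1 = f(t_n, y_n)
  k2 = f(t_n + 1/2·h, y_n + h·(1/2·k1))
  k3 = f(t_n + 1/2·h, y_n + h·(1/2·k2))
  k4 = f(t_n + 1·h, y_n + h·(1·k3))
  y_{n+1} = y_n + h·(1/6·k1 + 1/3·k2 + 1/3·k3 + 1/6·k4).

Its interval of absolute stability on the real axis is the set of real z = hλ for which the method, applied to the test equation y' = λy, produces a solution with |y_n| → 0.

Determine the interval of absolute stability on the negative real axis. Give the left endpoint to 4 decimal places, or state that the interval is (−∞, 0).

(-2.7853, 0).

With y'=λy (z=hλ):
  order 4, 4-stage ⇒ R(z)=1+z+z^2/2+z^3/6+z^4/24
  (e.g. R(-0.66)=0.51779, |R|=0.51779)

Solve |R(x)|<1 on ℝ⁻.
x=-0.66: |R|=0.5178
|R(-1.73)|=0.2767 |R(-1.5)|=0.2734 |R(-1.09)|=0.3470
Bisect:
  x_lo=-3.3754 |R|=2.3205  x_hi=-0.3012 |R|=0.7399
  mid=-1.83833 |R|=0.29184 →hi
  mid=-2.60688 |R|=0.76268 →hi
  mid=-2.99115 |R|=1.35740 →lo
  mid=-2.79902 |R|=1.02089 →lo
  mid=-2.70295 |R|=0.88278 →hi
  mid=-2.75098 |R|=0.94949 →hi
  mid=-2.77500 |R|=0.98459 →hi
  mid=-2.78701 |R|=1.00259 →lo
  mid=-2.78100 |R|=0.99355 →hi
  mid=-2.78401 |R|=0.99806 →hi
  ...
  [-2.78532,-2.78513] ⇒ x*=-2.7853
So |R|<1 on (-2.7853, 0).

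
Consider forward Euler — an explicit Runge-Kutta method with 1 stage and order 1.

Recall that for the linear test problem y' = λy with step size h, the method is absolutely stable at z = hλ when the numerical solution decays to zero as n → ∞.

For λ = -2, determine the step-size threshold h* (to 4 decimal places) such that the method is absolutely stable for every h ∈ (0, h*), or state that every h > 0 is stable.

Set f=λy, z=hλ:
  order 1, 1-stage ⇒ R(z)=1+z
  (e.g. R(-1.12)=-0.12000, |R|=0.12000)

Need |R(x)|<1, x<0.
x=-1.12: |R|=0.1200
|R(-1.62)|=0.6200 |R(-1.14)|=0.1400 |R(-1.08)|=0.0800
Bisect:
  x_lo=-2.5154 |R|=1.5154  x_hi=-0.1720 |R|=0.8280
  mid=-1.34370 |R|=0.34370 →hi
  mid=-1.92956 |R|=0.92956 →hi
  mid=-2.22249 |R|=1.22249 →lo
  mid=-2.07602 |R|=1.07602 →lo
  mid=-2.00279 |R|=1.00279 →lo
  mid=-1.96617 |R|=0.96617 →hi
  mid=-1.98448 |R|=0.98448 →hi
  mid=-1.99364 |R|=0.99364 →hi
  mid=-1.99821 |R|=0.99821 →hi
  mid=-2.00050 |R|=1.00050 →lo
  ...
  [-2.00007,-1.99993] ⇒ x*=-2.0000
So |R|<1 on (-2.0000, 0).

(-2.0000,0); λ=-2 ⇒ h* = 1.0000.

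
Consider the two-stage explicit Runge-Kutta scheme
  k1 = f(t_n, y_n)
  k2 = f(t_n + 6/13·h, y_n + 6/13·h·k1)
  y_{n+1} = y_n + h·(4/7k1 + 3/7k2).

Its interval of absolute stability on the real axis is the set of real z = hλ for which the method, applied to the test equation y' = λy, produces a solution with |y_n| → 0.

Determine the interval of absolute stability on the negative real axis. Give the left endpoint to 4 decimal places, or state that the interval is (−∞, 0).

On y'=λy, z=hλ:
  k1=λy_n ⇒ h·k1=z·y_n;  k2=λ(1+6/13z)y_n ⇒ h·k2=z(1+6/13z)y_n
  y_{n+1}/y_n = 1 + 4/7z + 3/7z(1+6/13z) = 1 + z + 18/91z²
  ⇒ R(z) = 1 + z + 18/91z².

Boundary: |R(x)|=1, x<0.
x=-0.67: |R|=0.4188
R=1: x+18/91x²=0 ⇒ x=−91/18=-5.0556; min R=1−1/(4·18/91)=-0.2639>−1
Confirm numerically:
  x=-4.654: |R|=0.63034 <1
  x=-3.915: |R|=0.11676 <1
  x=-2.445: |R|=0.26253 <1
  x=-5.112: |R|=1.05707 >1
  x=-5.093: |R|=1.03772 >1
Stable set (-5.0556, 0).

(-5.0556, 0).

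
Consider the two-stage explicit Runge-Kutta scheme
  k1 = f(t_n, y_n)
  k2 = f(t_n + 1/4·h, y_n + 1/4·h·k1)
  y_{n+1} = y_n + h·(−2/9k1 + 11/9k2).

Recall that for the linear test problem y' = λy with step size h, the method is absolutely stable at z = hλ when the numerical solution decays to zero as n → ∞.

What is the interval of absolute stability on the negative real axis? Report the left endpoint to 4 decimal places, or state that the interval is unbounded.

z∈(-3.2727,0).

With y'=λy (z=hλ):
  k1=λy_n ⇒ h·k1=z·y_n;  k2=λ(1+1/4z)y_n ⇒ h·k2=z(1+1/4z)y_n
  y_{n+1}/y_n = 1 − 2/9z + 11/9z(1+1/4z) = 1 + z + 11/36z²
  so R(z) = 1 + z + 11/36z².

Solve |R(x)|<1 on ℝ⁻.
x=-1.4: |R|=0.1989
R=1: x+11/36x²=0 ⇒ x=−36/11=-3.2727; min R=1−1/(4·11/36)=0.1818>−1
Confirm numerically:
  x=-3.171: |R|=0.90143 <1
  x=-2.680: |R|=0.51462 <1
  x=-1.520: |R|=0.18596 <1
  x=-3.494: |R|=1.23623 >1
  x=-3.333: |R|=1.06138 >1
  x=-3.321: |R|=1.04898 >1
Stable set (-3.2727, 0).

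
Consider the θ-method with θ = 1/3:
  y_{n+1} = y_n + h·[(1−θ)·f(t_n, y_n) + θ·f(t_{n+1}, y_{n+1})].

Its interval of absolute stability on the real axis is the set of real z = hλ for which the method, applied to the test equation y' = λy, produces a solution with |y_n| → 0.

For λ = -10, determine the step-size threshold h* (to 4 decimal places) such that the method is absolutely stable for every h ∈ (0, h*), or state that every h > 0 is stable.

Set f=λy, z=hλ:
  y_{n+1} = y_n + z·[2/3·y_n + 1/3·y_{n+1}] ⇒ (1 − 1/3z)y_{n+1} = (1 + 2/3z)y_n
  so R(z) = (1 + 2/3z)/(1 − 1/3z).

Need |R(x)|<1, x<0.
x=-0.38: |R|=0.6627
R=−1: 1+2/3x = −1+1/3x ⇒ -1/3x=2 ⇒ x=2/(-1/3)=-6.0000
Confirm numerically:
  x=-4.547: |R|=0.80747 <1
  x=-4.258: |R|=0.75999 <1
  x=-4.064: |R|=0.72593 <1
  x=-4.013: |R|=0.71667 <1
  x=-6.245: |R|=1.02650 >1
  x=-6.234: |R|=1.02534 >1
Stable set (-6.0000, 0).

(-6.0000,0); λ=-10 ⇒ h* = (6)/10 = 0.6000.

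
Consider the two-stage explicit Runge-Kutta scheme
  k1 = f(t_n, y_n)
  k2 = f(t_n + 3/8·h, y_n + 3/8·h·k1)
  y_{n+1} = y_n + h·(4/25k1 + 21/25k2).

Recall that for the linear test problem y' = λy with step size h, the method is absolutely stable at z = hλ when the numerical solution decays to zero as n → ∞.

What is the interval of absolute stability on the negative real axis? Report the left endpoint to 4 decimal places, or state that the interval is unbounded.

(-3.1746, 0).

Set f=λy, z=hλ:
  k1=λy_n ⇒ h·k1=z·y_n;  k2=λ(1+3/8z)y_n ⇒ h·k2=z(1+3/8z)y_n
  y_{n+1}/y_n = 1 + 4/25z + 21/25z(1+3/8z) = 1 + z + 63/200z²
  Hence R(z) = 1 + z + 63/200z².

Find x<0 with |R(x)|<1.
x=-1.02: |R|=0.3077
R=1: x+63/200x²=0 ⇒ x=−200/63=-3.1746; min R=1−1/(4·63/200)=0.2063>−1
Confirm numerically:
  x=-3.060: |R|=0.88953 <1
  x=-2.975: |R|=0.81295 <1
  x=-1.683: |R|=0.20923 <1
  x=-3.546: |R|=1.41485 >1
  x=-3.422: |R|=1.26668 >1
Stable set (-3.1746, 0).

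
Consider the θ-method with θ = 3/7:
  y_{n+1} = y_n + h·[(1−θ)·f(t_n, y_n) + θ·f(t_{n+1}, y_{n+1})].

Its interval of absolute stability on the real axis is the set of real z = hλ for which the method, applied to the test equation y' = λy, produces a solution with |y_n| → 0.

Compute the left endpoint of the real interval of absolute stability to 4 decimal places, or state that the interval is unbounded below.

z* = -14.0000.

On y'=λy, z=hλ:
  y_{n+1} = y_n + z·[4/7·y_n + 3/7·y_{n+1}] ⇒ (1 − 3/7z)y_{n+1} = (1 + 4/7z)y_n
  ⇒ R(z) = (1 + 4/7z)/(1 − 3/7z).

Solve |R(x)|<1 on ℝ⁻.
x=-0.38: |R|=0.6732
R=−1: 1+4/7x = −1+3/7x ⇒ -1/7x=2 ⇒ x=2/(-1/7)=-14.0000
Confirm numerically:
  x=-10.171: |R|=0.89793 <1
  x=-8.909: |R|=0.84905 <1
  x=-8.674: |R|=0.83871 <1
  x=-5.695: |R|=0.65518 <1
  x=-14.296: |R|=1.00593 >1
  x=-14.160: |R|=1.00323 >1
  x=-14.080: |R|=1.00162 >1
So |R|<1 on (-14.0000, 0).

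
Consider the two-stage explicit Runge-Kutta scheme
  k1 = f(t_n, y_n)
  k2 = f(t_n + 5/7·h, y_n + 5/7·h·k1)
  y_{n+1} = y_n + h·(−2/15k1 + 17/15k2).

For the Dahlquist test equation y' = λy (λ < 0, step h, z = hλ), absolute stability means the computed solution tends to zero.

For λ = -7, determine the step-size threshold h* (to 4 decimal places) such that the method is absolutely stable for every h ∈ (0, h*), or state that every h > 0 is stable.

Test eqn y'=λy, z=hλ:
  k1=λy_n ⇒ h·k1=z·y_n;  k2=λ(1+5/7z)y_n ⇒ h·k2=z(1+5/7z)y_n
  y_{n+1}/y_n = 1 − 2/15z + 17/15z(1+5/7z) = 1 + z + 17/21z²
  so R(z) = 1 + z + 17/21z².

Solve |R(x)|<1 on ℝ⁻.
x=-1.41: |R|=1.1994
R=1: x+17/21x²=0 ⇒ x=−21/17=-1.2353; min R=1−1/(4·17/21)=0.6912>−1
Confirm numerically:
  x=-1.089: |R|=0.87103 <1
  x=-0.646: |R|=0.69183 <1
  x=-0.557: |R|=0.69415 <1
  x=-1.769: |R|=1.76429 >1
  x=-1.526: |R|=1.35912 >1
  x=-1.463: |R|=1.26968 >1
So |R|<1 on (-1.2353, 0).

(-1.2353,0); λ=-7 ⇒ h* = (21/17)/7 = 0.1765.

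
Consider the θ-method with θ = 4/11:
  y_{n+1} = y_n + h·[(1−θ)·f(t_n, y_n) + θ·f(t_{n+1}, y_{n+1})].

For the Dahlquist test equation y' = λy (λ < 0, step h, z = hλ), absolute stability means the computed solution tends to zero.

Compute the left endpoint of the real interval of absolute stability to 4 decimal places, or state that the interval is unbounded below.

Set f=λy, z=hλ:
  y_{n+1} = y_n + z·[7/11·y_n + 4/11·y_{n+1}] ⇒ (1 − 4/11z)y_{n+1} = (1 + 7/11z)y_n
  Hence R(z) = (1 + 7/11z)/(1 − 4/11z).

Boundary: |R(x)|=1, x<0.
x=-0.4: |R|=0.6508
R=−1: 1+7/11x = −1+4/11x ⇒ -3/11x=2 ⇒ x=2/(-3/11)=-7.3333
Confirm numerically:
  x=-5.464: |R|=0.82932 <1
  x=-4.517: |R|=0.70934 <1
  x=-3.939: |R|=0.61941 <1
  x=-3.508: |R|=0.54155 <1
  x=-7.930: |R|=1.04190 >1
  x=-7.766: |R|=1.03086 >1
  x=-7.494: |R|=1.01176 >1
So |R|<1 on (-7.3333, 0).

left endpoint -7.3333.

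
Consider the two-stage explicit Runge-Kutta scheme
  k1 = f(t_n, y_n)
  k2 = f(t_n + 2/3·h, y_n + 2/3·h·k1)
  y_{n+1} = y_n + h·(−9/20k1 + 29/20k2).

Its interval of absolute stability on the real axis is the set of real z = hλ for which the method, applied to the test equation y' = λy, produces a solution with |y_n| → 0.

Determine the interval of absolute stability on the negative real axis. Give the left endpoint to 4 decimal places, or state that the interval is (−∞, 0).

With y'=λy (z=hλ):
  k1=λy_n ⇒ h·k1=z·y_n;  k2=λ(1+2/3z)y_n ⇒ h·k2=z(1+2/3z)y_n
  y_{n+1}/y_n = 1 − 9/20z + 29/20z(1+2/3z) = 1 + z + 29/30z²
  so R(z) = 1 + z + 29/30z².

Find x<0 with |R(x)|<1.
x=-1.01: |R|=0.9761
R=1: x+29/30x²=0 ⇒ x=−30/29=-1.0345; min R=1−1/(4·29/30)=0.7414>−1
Confirm numerically:
  x=-0.708: |R|=0.77656 <1
  x=-0.697: |R|=0.77262 <1
  x=-0.499: |R|=0.74170 <1
  x=-1.538: |R|=1.74860 >1
  x=-1.520: |R|=1.71339 >1
Stable set (-1.0345, 0).

(-1.0345, 0).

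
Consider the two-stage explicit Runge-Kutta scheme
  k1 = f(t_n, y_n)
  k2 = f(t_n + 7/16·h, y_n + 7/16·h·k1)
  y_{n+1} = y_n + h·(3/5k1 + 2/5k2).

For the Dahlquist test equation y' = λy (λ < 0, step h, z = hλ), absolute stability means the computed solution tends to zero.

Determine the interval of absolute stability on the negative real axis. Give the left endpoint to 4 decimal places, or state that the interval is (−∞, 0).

z∈(-5.7143,0).

Test eqn y'=λy, z=hλ:
  k1=λy_n ⇒ h·k1=z·y_n;  k2=λ(1+7/16z)y_n ⇒ h·k2=z(1+7/16z)y_n
  y_{n+1}/y_n = 1 + 3/5z + 2/5z(1+7/16z) = 1 + z + 7/40z²
  ⇒ R(z) = 1 + z + 7/40z².

Boundary: |R(x)|=1, x<0.
x=-0.62: |R|=0.4473
R=1: x+7/40x²=0 ⇒ x=−40/7=-5.7143; min R=1−1/(4·7/40)=-0.4286>−1
Confirm numerically:
  x=-5.560: |R|=0.84988 <1
  x=-5.366: |R|=0.67294 <1
  x=-4.258: |R|=0.08515 <1
  x=-3.823: |R|=0.26532 <1
  x=-5.965: |R|=1.26171 >1
  x=-5.918: |R|=1.21098 >1
  x=-5.806: |R|=1.09319 >1
Stable set (-5.7143, 0).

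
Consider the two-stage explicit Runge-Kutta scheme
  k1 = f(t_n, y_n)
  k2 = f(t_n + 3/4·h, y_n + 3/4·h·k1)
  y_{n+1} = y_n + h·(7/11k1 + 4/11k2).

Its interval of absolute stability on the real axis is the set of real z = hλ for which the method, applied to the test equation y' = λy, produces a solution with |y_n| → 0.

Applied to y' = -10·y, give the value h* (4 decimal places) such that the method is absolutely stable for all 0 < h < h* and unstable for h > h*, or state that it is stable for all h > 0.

With y'=λy (z=hλ):
  k1=λy_n ⇒ h·k1=z·y_n;  k2=λ(1+3/4z)y_n ⇒ h·k2=z(1+3/4z)y_n
  y_{n+1}/y_n = 1 + 7/11z + 4/11z(1+3/4z) = 1 + z + 3/11z²
  so R(z) = 1 + z + 3/11z².

Find x<0 with |R(x)|<1.
x=-1.67: |R|=0.0906
R=1: x+3/11x²=0 ⇒ x=−11/3=-3.6667; min R=1−1/(4·3/11)=0.0833>−1
Confirm numerically:
  x=-3.644: |R|=0.97747 <1
  x=-3.081: |R|=0.50788 <1
  x=-2.822: |R|=0.34991 <1
  x=-2.107: |R|=0.10376 <1
  x=-3.945: |R|=1.29946 >1
  x=-3.803: |R|=1.14140 >1
  x=-3.694: |R|=1.02754 >1
So |R|<1 on (-3.6667, 0).

(-3.6667,0); λ=-10 ⇒ h* = (11/3)/10 = 0.3667.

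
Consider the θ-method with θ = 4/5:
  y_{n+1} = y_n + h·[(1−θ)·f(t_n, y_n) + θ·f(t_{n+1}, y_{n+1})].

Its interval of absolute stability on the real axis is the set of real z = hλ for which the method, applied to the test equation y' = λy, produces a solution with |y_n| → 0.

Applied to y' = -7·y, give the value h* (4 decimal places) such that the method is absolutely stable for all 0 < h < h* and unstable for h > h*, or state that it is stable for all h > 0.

(−∞, 0) — no finite endpoint. Any h>0 works for λ=-7.

On y'=λy, z=hλ:
  y_{n+1} = y_n + z·[1/5·y_n + 4/5·y_{n+1}] ⇒ (1 − 4/5z)y_{n+1} = (1 + 1/5z)y_n
  R(z) = (1 + 1/5z)/(1 − 4/5z).

Find x<0 with |R(x)|<1.
x=-1.64: |R|=0.2907
x=-2: |R|=0.2308
x=-10: |R|=0.1111
x=-100: |R|=0.2346
θ=4/5≥1/2 ⇒ |1+1/5x|<|1−4/5x| ∀x<0 ⇒ stable on all of ℝ⁻.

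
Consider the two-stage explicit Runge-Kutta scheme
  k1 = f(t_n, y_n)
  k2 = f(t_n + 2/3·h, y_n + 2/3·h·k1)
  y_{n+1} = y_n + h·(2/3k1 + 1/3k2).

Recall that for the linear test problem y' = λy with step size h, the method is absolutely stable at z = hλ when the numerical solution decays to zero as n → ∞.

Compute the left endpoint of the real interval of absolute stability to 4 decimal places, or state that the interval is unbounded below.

z* = -4.5000.

Set f=λy, z=hλ:
  k1=λy_n ⇒ h·k1=z·y_n;  k2=λ(1+2/3z)y_n ⇒ h·k2=z(1+2/3z)y_n
  y_{n+1}/y_n = 1 + 2/3z + 1/3z(1+2/3z) = 1 + z + 2/9z²
  Hence R(z) = 1 + z + 2/9z².

Solve |R(x)|<1 on ℝ⁻.
x=-1.5: |R|=0.0000
R=1: x+2/9x²=0 ⇒ x=−9/2=-4.5000; min R=1−1/(4·2/9)=-0.1250>−1
Confirm numerically:
  x=-3.975: |R|=0.53625 <1
  x=-3.838: |R|=0.43539 <1
  x=-3.531: |R|=0.23966 <1
  x=-2.975: |R|=0.00819 <1
  x=-5.033: |R|=1.59613 >1
  x=-4.986: |R|=1.53849 >1
Interval (-4.5000, 0).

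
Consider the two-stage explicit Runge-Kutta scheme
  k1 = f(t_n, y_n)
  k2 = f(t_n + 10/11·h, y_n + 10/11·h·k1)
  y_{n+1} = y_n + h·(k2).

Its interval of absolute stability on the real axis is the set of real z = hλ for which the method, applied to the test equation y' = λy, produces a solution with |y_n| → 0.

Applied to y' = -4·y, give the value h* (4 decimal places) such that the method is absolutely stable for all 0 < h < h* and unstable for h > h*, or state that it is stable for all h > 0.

(-1.1000,0); λ=-4 ⇒ h* = (11/10)/4 = 0.2750.

Set f=λy, z=hλ:
  k1=λy_n ⇒ h·k1=z·y_n;  k2=λ(1+10/11z)y_n ⇒ h·k2=z(1+10/11z)y_n
  y_{n+1}/y_n = 1 + z(1+10/11z) = 1 + z + 10/11z²
  so R(z) = 1 + z + 10/11z².

Boundary: |R(x)|=1, x<0.
x=-1.21: |R|=1.1210
R=1: x+10/11x²=0 ⇒ x=−11/10=-1.1000; min R=1−1/(4·10/11)=0.7250>−1
Confirm numerically:
  x=-1.033: |R|=0.93708 <1
  x=-0.776: |R|=0.77143 <1
  x=-0.521: |R|=0.72576 <1
  x=-0.491: |R|=0.72816 <1
  x=-1.415: |R|=1.40520 >1
  x=-1.362: |R|=1.32440 >1
Stable set (-1.1000, 0).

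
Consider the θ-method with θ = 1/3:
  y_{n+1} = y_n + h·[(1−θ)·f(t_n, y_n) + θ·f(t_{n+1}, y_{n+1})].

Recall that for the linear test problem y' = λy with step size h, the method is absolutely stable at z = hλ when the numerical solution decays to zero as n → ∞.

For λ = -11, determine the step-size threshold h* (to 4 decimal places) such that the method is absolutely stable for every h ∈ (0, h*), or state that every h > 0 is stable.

(-6.0000,0); λ=-11 ⇒ h* = (6)/11 = 0.5455.

With y'=λy (z=hλ):
  y_{n+1} = y_n + z·[2/3·y_n + 1/3·y_{n+1}] ⇒ (1 − 1/3z)y_{n+1} = (1 + 2/3z)y_n
  Hence R(z) = (1 + 2/3z)/(1 − 1/3z).

Need |R(x)|<1, x<0.
x=-0.56: |R|=0.5281
R=−1: 1+2/3x = −1+1/3x ⇒ -1/3x=2 ⇒ x=2/(-1/3)=-6.0000
Confirm numerically:
  x=-4.062: |R|=0.72557 <1
  x=-2.689: |R|=0.41800 <1
  x=-2.460: |R|=0.35165 <1
  x=-6.213: |R|=1.02312 >1
  x=-6.031: |R|=1.00343 >1
Interval (-6.0000, 0).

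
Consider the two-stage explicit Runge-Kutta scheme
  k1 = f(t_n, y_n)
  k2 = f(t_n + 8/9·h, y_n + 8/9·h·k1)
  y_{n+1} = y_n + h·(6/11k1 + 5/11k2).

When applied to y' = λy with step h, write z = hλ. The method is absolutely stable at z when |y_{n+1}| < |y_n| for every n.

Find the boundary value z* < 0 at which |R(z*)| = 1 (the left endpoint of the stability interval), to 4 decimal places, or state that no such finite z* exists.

left endpoint -2.4750.

Test eqn y'=λy, z=hλ:
  k1=λy_n ⇒ h·k1=z·y_n;  k2=λ(1+8/9z)y_n ⇒ h·k2=z(1+8/9z)y_n
  y_{n+1}/y_n = 1 + 6/11z + 5/11z(1+8/9z) = 1 + z + 40/99z²
  R(z) = 1 + z + 40/99z².

Find x<0 with |R(x)|<1.
x=-0.34: |R|=0.7067
R=1: x+40/99x²=0 ⇒ x=−99/40=-2.4750; min R=1−1/(4·40/99)=0.3812>−1
Confirm numerically:
  x=-1.801: |R|=0.50955 <1
  x=-1.341: |R|=0.38558 <1
  x=-1.242: |R|=0.38126 <1
  x=-2.979: |R|=1.60663 >1
  x=-2.974: |R|=1.59961 >1
Stable set (-2.4750, 0).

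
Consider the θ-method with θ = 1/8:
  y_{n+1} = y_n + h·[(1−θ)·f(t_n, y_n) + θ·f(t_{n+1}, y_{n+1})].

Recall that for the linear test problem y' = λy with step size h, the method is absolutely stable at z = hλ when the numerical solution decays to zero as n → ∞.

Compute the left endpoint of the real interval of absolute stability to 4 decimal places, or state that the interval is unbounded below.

z* = -2.6667.

With y'=λy (z=hλ):
  y_{n+1} = y_n + z·[7/8·y_n + 1/8·y_{n+1}] ⇒ (1 − 1/8z)y_{n+1} = (1 + 7/8z)y_n
  R(z) = (1 + 7/8z)/(1 − 1/8z).

Solve |R(x)|<1 on ℝ⁻.
x=-1.21: |R|=0.0510
R=−1: 1+7/8x = −1+1/8x ⇒ -3/4x=2 ⇒ x=2/(-3/4)=-2.6667
Confirm numerically:
  x=-2.281: |R|=0.77492 <1
  x=-2.091: |R|=0.65771 <1
  x=-1.533: |R|=0.28648 <1
  x=-1.365: |R|=0.16604 <1
  x=-3.142: |R|=1.25597 >1
  x=-2.821: |R|=1.08557 >1
  x=-2.725: |R|=1.03263 >1
So |R|<1 on (-2.6667, 0).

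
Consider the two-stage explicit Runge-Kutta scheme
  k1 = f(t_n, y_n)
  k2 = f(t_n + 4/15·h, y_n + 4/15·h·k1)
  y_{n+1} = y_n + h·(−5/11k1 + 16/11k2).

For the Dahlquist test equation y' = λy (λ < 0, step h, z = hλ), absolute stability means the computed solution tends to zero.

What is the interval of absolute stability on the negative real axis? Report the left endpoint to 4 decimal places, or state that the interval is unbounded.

Set f=λy, z=hλ:
  k1=λy_n ⇒ h·k1=z·y_n;  k2=λ(1+4/15z)y_n ⇒ h·k2=z(1+4/15z)y_n
  y_{n+1}/y_n = 1 − 5/11z + 16/11z(1+4/15z) = 1 + z + 64/165z²
  Hence R(z) = 1 + z + 64/165z².

Find x<0 with |R(x)|<1.
x=-0.54: |R|=0.5731
R=1: x+64/165x²=0 ⇒ x=−165/64=-2.5781; min R=1−1/(4·64/165)=0.3555>−1
Confirm numerically:
  x=-2.065: |R|=0.58900 <1
  x=-1.976: |R|=0.53850 <1
  x=-1.753: |R|=0.43896 <1
  x=-1.743: |R|=0.43539 <1
  x=-3.053: |R|=1.56234 >1
  x=-2.814: |R|=1.25746 >1
So |R|<1 on (-2.5781, 0).

z∈(-2.5781,0).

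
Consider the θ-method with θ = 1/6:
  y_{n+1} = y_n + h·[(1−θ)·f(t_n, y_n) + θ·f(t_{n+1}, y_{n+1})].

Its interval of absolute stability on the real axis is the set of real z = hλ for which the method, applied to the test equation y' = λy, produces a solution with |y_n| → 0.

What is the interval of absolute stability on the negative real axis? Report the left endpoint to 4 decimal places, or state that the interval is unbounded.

z∈(-3.0000,0).

With y'=λy (z=hλ):
  y_{n+1} = y_n + z·[5/6·y_n + 1/6·y_{n+1}] ⇒ (1 − 1/6z)y_{n+1} = (1 + 5/6z)y_n
  R(z) = (1 + 5/6z)/(1 − 1/6z).

Solve |R(x)|<1 on ℝ⁻.
x=-1.66: |R|=0.3003
R=−1: 1+5/6x = −1+1/6x ⇒ -2/3x=2 ⇒ x=2/(-2/3)=-3.0000
Confirm numerically:
  x=-2.891: |R|=0.95096 <1
  x=-2.755: |R|=0.88806 <1
  x=-2.618: |R|=0.82270 <1
  x=-3.263: |R|=1.11357 >1
  x=-3.147: |R|=1.06428 >1
  x=-3.097: |R|=1.04265 >1
Stable set (-3.0000, 0).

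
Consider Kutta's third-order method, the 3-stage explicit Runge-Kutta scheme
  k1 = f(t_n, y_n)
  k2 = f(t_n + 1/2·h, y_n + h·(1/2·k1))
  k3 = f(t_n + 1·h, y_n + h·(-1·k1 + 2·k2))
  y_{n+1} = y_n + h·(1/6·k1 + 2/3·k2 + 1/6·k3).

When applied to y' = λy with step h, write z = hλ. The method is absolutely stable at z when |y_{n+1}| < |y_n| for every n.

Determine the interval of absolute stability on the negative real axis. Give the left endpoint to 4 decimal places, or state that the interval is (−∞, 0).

With y'=λy (z=hλ):
  order 3, 3-stage ⇒ R(z)=1+z+z^2/2+z^3/6
  (e.g. R(-1.17)=0.24751, |R|=0.24751)

Boundary: |R(x)|=1, x<0.
x=-1.17: |R|=0.2475
|R(-2.42)|=0.8539 |R(-1.72)|=0.0889 |R(-0.71)|=0.4824
Bisect:
  x_lo=-3.0086 |R|=2.0215  x_hi=-0.2837 |R|=0.7528
  mid=-1.64611 |R|=0.03468 →hi
  mid=-2.32734 |R|=0.72009 →hi
  mid=-2.66795 |R|=1.27403 →lo
  mid=-2.49764 |R|=0.97534 →hi
  mid=-2.58279 |R|=1.11894 →lo
  mid=-2.54022 |R|=1.04574 →lo
  mid=-2.51893 |R|=1.01020 →lo
  mid=-2.50829 |R|=0.99268 →hi
  ...
  [-2.51278,-2.51261] ⇒ x*=-2.5127
So |R|<1 on (-2.5127, 0).

(-2.5127, 0).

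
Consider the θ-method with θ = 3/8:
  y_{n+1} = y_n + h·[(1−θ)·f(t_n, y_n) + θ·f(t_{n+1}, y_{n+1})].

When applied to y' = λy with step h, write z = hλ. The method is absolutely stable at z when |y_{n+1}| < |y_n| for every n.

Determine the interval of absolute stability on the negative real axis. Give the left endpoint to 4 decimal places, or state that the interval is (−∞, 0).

(-8.0000, 0).

Set f=λy, z=hλ:
  y_{n+1} = y_n + z·[5/8·y_n + 3/8·y_{n+1}] ⇒ (1 − 3/8z)y_{n+1} = (1 + 5/8z)y_n
  so R(z) = (1 + 5/8z)/(1 − 3/8z).

Boundary: |R(x)|=1, x<0.
x=-1.29: |R|=0.1306
R=−1: 1+5/8x = −1+3/8x ⇒ -1/4x=2 ⇒ x=2/(-1/4)=-8.0000
Confirm numerically:
  x=-6.981: |R|=0.92959 <1
  x=-5.847: |R|=0.83141 <1
  x=-5.214: |R|=0.76432 <1
  x=-8.556: |R|=1.03303 >1
  x=-8.392: |R|=1.02363 >1
So |R|<1 on (-8.0000, 0).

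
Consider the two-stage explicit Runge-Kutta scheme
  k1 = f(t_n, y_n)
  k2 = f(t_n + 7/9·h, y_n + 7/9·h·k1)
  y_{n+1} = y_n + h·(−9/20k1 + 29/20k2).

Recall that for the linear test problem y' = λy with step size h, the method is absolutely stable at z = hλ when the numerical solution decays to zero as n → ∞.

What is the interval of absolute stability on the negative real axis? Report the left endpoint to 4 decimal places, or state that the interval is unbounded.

z∈(-0.8867,0).

On y'=λy, z=hλ:
  k1=λy_n ⇒ h·k1=z·y_n;  k2=λ(1+7/9z)y_n ⇒ h·k2=z(1+7/9z)y_n
  y_{n+1}/y_n = 1 − 9/20z + 29/20z(1+7/9z) = 1 + z + 203/180z²
  Hence R(z) = 1 + z + 203/180z².

Need |R(x)|<1, x<0.
x=-1.09: |R|=1.2499
R=1: x+203/180x²=0 ⇒ x=−180/203=-0.8867; min R=1−1/(4·203/180)=0.7783>−1
Confirm numerically:
  x=-0.862: |R|=0.97599 <1
  x=-0.840: |R|=0.95576 <1
  x=-0.740: |R|=0.87757 <1
  x=-0.356: |R|=0.78693 <1
  x=-1.400: |R|=1.81044 >1
  x=-1.366: |R|=1.73838 >1
  x=-1.285: |R|=1.57721 >1
Interval (-0.8867, 0).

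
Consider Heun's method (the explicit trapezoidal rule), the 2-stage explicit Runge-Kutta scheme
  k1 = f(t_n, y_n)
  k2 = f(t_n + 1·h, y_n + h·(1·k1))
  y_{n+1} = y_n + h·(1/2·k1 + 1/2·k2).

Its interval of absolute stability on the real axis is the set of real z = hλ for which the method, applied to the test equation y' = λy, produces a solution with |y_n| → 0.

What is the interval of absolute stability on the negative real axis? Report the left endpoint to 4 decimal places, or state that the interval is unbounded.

(-2.0000, 0).

Test eqn y'=λy, z=hλ:
  order 2, 2-stage ⇒ R(z)=1+z+z^2/2
  (e.g. R(-1.27)=0.53645, |R|=0.53645)

Find x<0 with |R(x)|<1.
x=-1.27: |R|=0.5364
|R(-2.21)|=1.2320 |R(-1.17)|=0.5144 |R(-1.05)|=0.5012
Bisect:
  x_lo=-2.4153 |R|=1.5015  x_hi=-0.3743 |R|=0.6958
  mid=-1.39477 |R|=0.57792 →hi
  mid=-1.90503 |R|=0.90954 →hi
  mid=-2.16016 |R|=1.17298 →lo
  mid=-2.03259 |R|=1.03312 →lo
  mid=-1.96881 |R|=0.96930 →hi
  mid=-2.00070 |R|=1.00070 →lo
  mid=-1.98476 |R|=0.98487 →hi
  mid=-1.99273 |R|=0.99275 →hi
  mid=-1.99671 |R|=0.99672 →hi
  ...
  [-2.00008,-1.99995] ⇒ x*=-2.0000
Interval (-2.0000, 0).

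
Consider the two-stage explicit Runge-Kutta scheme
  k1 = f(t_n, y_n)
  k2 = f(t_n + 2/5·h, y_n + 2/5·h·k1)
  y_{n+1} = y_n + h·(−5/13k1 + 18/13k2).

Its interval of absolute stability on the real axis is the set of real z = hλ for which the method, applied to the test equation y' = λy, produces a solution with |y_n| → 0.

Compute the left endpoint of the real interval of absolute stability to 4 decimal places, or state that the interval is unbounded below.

On y'=λy, z=hλ:
  k1=λy_n ⇒ h·k1=z·y_n;  k2=λ(1+2/5z)y_n ⇒ h·k2=z(1+2/5z)y_n
  y_{n+1}/y_n = 1 − 5/13z + 18/13z(1+2/5z) = 1 + z + 36/65z²
  R(z) = 1 + z + 36/65z².

Boundary: |R(x)|=1, x<0.
x=-0.71: |R|=0.5692
R=1: x+36/65x²=0 ⇒ x=−65/36=-1.8056; min R=1−1/(4·36/65)=0.5486>−1
Confirm numerically:
  x=-1.693: |R|=0.89446 <1
  x=-1.563: |R|=0.79003 <1
  x=-1.116: |R|=0.57379 <1
  x=-2.195: |R|=1.47344 >1
  x=-1.981: |R|=1.19249 >1
  x=-1.973: |R|=1.18297 >1
Interval (-1.8056, 0).

z* = -1.8056.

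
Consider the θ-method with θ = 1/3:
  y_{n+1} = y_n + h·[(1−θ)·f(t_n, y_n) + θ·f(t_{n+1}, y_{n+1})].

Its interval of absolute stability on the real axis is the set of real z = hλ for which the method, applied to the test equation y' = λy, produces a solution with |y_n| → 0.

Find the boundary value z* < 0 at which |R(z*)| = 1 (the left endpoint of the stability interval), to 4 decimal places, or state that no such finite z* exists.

Set f=λy, z=hλ:
  y_{n+1} = y_n + z·[2/3·y_n + 1/3·y_{n+1}] ⇒ (1 − 1/3z)y_{n+1} = (1 + 2/3z)y_n
  R(z) = (1 + 2/3z)/(1 − 1/3z).

Need |R(x)|<1, x<0.
x=-0.62: |R|=0.4862
R=−1: 1+2/3x = −1+1/3x ⇒ -1/3x=2 ⇒ x=2/(-1/3)=-6.0000
Confirm numerically:
  x=-5.664: |R|=0.96122 <1
  x=-4.132: |R|=0.73808 <1
  x=-3.788: |R|=0.67413 <1
  x=-3.618: |R|=0.64007 <1
  x=-6.502: |R|=1.05283 >1
  x=-6.445: |R|=1.04711 >1
  x=-6.041: |R|=1.00453 >1
Interval (-6.0000, 0).

left endpoint -6.0000.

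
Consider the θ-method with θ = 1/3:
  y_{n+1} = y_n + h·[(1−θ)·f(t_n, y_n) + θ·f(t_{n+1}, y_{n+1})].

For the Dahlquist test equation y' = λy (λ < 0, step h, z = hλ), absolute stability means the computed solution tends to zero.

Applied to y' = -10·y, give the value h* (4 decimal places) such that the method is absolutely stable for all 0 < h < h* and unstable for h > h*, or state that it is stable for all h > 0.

Set f=λy, z=hλ:
  y_{n+1} = y_n + z·[2/3·y_n + 1/3·y_{n+1}] ⇒ (1 − 1/3z)y_{n+1} = (1 + 2/3z)y_n
  Hence R(z) = (1 + 2/3z)/(1 − 1/3z).

Find x<0 with |R(x)|<1.
x=-0.98: |R|=0.2613
R=−1: 1+2/3x = −1+1/3x ⇒ -1/3x=2 ⇒ x=2/(-1/3)=-6.0000
Confirm numerically:
  x=-5.920: |R|=0.99103 <1
  x=-5.616: |R|=0.95543 <1
  x=-5.444: |R|=0.93415 <1
  x=-4.343: |R|=0.77434 <1
  x=-6.400: |R|=1.04255 >1
  x=-6.341: |R|=1.03651 >1
  x=-6.184: |R|=1.02003 >1
Interval (-6.0000, 0).

(-6.0000,0); λ=-10 ⇒ h* = (6)/10 = 0.6000.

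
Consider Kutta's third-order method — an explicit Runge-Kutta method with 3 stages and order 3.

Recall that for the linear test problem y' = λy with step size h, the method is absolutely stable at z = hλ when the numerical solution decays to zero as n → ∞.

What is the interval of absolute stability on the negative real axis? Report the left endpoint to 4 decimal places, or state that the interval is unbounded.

On y'=λy, z=hλ:
  order 3, 3-stage ⇒ R(z)=1+z+z^2/2+z^3/6
  (e.g. R(-1.54)=0.03709, |R|=0.03709)

Find x<0 with |R(x)|<1.
x=-1.54: |R|=0.0371
|R(-2.72)|=1.3747 |R(-2.25)|=0.6172 |R(-1.92)|=0.2564
Bisect:
  x_lo=-3.3263 |R|=2.9280  x_hi=-0.0640 |R|=0.9380
  mid=-1.69516 |R|=0.07023 →hi
  mid=-2.51072 |R|=0.99668 →hi
  mid=-2.91851 |R|=1.80282 →lo
  mid=-2.71462 |R|=1.36411 →lo
  mid=-2.61267 |R|=1.17201 →lo
  mid=-2.56170 |R|=1.08232 →lo
  mid=-2.53621 |R|=1.03900 →lo
  mid=-2.52347 |R|=1.01772 →lo
  mid=-2.51710 |R|=1.00717 →lo
  mid=-2.51391 |R|=1.00192 →lo
  ...
  [-2.51291,-2.51272] ⇒ x*=-2.5127
Stable set (-2.5127, 0).

z∈(-2.5127,0).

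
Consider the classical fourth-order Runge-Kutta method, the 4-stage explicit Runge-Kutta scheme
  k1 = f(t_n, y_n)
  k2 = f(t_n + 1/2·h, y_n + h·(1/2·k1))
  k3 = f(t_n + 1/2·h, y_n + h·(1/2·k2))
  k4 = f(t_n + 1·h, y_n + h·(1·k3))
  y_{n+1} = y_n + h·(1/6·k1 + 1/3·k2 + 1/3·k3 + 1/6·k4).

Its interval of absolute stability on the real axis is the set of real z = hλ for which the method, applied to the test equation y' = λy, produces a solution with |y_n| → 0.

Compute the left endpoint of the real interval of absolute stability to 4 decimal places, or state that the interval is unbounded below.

Test eqn y'=λy, z=hλ:
  order 4, 4-stage ⇒ R(z)=1+z+z^2/2+z^3/6+z^4/24
  (e.g. R(-0.51)=0.60076, |R|=0.60076)

Find x<0 with |R(x)|<1.
x=-0.51: |R|=0.6008
|R(-2.88)|=1.1524 |R(-2.84)|=1.0857 |R(-1.37)|=0.2867
Bisect:
  x_lo=-3.3979 |R|=2.3908  x_hi=-0.1059 |R|=0.8995
  mid=-1.75191 |R|=0.27902 →hi
  mid=-2.57491 |R|=0.72646 →hi
  mid=-2.98642 |R|=1.34807 →lo
  mid=-2.78067 |R|=0.99305 →hi
  mid=-2.88354 |R|=1.15852 →lo
  mid=-2.83210 |R|=1.07290 →lo
  mid=-2.80639 |R|=1.03227 →lo
  ...
  [-2.78549,-2.78529] ⇒ x*=-2.7853
So |R|<1 on (-2.7853, 0).

z* = -2.7853.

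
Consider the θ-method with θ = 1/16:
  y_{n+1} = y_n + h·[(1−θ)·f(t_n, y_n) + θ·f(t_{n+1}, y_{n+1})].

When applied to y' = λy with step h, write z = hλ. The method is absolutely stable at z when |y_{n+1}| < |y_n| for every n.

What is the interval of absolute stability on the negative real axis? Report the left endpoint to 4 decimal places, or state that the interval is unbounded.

With y'=λy (z=hλ):
  y_{n+1} = y_n + z·[15/16·y_n + 1/16·y_{n+1}] ⇒ (1 − 1/16z)y_{n+1} = (1 + 15/16z)y_n
  Hence R(z) = (1 + 15/16z)/(1 − 1/16z).

Need |R(x)|<1, x<0.
x=-0.5: |R|=0.5152
R=−1: 1+15/16x = −1+1/16x ⇒ -7/8x=2 ⇒ x=2/(-7/8)=-2.2857
Confirm numerically:
  x=-1.955: |R|=0.74213 <1
  x=-1.854: |R|=0.66148 <1
  x=-1.836: |R|=0.64701 <1
  x=-1.339: |R|=0.23560 <1
  x=-2.440: |R|=1.11714 >1
  x=-2.413: |R|=1.09678 >1
So |R|<1 on (-2.2857, 0).

(-2.2857, 0).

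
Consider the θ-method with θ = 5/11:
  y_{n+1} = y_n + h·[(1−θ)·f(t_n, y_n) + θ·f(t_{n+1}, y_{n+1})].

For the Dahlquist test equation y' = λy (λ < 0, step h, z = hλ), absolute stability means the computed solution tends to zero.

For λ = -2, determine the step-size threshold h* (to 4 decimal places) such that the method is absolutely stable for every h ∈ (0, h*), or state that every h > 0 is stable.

On y'=λy, z=hλ:
  y_{n+1} = y_n + z·[6/11·y_n + 5/11·y_{n+1}] ⇒ (1 − 5/11z)y_{n+1} = (1 + 6/11z)y_n
  R(z) = (1 + 6/11z)/(1 − 5/11z).

Solve |R(x)|<1 on ℝ⁻.
x=-1.47: |R|=0.1188
R=−1: 1+6/11x = −1+5/11x ⇒ -1/11x=2 ⇒ x=2/(-1/11)=-22.0000
Confirm numerically:
  x=-20.966: |R|=0.99107 <1
  x=-18.161: |R|=0.96229 <1
  x=-12.478: |R|=0.87025 <1
  x=-22.387: |R|=1.00315 >1
  x=-22.227: |R|=1.00186 >1
  x=-22.214: |R|=1.00175 >1
Interval (-22.0000, 0).

(-22.0000,0); λ=-2 ⇒ h* = (22)/2 = 11.0000.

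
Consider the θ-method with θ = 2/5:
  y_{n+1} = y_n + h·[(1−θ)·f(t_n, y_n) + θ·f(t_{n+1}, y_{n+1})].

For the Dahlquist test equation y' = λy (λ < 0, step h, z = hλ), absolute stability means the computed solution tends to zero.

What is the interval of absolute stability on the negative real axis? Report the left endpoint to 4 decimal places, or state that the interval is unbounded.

With y'=λy (z=hλ):
  y_{n+1} = y_n + z·[3/5·y_n + 2/5·y_{n+1}] ⇒ (1 − 2/5z)y_{n+1} = (1 + 3/5z)y_n
  so R(z) = (1 + 3/5z)/(1 − 2/5z).

Find x<0 with |R(x)|<1.
x=-0.94: |R|=0.3169
R=−1: 1+3/5x = −1+2/5x ⇒ -1/5x=2 ⇒ x=2/(-1/5)=-10.0000
Confirm numerically:
  x=-9.434: |R|=0.97629 <1
  x=-9.405: |R|=0.97501 <1
  x=-6.087: |R|=0.77216 <1
  x=-5.162: |R|=0.68429 <1
  x=-10.316: |R|=1.01233 >1
  x=-10.173: |R|=1.00683 >1
So |R|<1 on (-10.0000, 0).

(-10.0000, 0).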